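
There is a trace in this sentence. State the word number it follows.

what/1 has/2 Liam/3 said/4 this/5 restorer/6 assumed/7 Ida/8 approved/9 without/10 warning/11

9

The displaced element is "what" (word 1).
It is linked across 2 clause boundaries (Ø → Ø).
It functions as the direct object of "approved", so the gap sits immediately after word 9 ("approved").
Base order: Liam has said this restorer assumed Ida approved what without warning.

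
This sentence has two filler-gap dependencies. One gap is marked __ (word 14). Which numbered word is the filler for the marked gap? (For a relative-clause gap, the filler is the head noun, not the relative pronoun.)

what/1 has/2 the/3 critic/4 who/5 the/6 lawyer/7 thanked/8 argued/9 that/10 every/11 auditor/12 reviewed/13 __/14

The marked gap is the direct object of "reviewed".
Its filler is the fronted wh-phrase "what", at word 1.
(The other dependency links word 4 to a gap after word 8.)

1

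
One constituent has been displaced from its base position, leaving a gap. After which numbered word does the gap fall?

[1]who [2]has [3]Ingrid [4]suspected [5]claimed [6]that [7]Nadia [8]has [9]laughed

The displaced element is "who" (word 1).
It is linked across 1 clause boundary (Ø).
It functions as the subject of "claimed", so the gap sits immediately after word 4 ("suspected").
Base order: Ingrid has suspected that who claimed that Nadia has laughed.

4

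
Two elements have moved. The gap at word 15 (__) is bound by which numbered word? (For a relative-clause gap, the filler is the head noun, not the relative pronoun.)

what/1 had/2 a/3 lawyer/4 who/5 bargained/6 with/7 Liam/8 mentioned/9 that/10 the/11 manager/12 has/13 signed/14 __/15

The marked gap is the direct object of "signed".
Its filler is the fronted wh-phrase "what", at word 1.
(The other dependency links word 4 to a gap after word 5.)

1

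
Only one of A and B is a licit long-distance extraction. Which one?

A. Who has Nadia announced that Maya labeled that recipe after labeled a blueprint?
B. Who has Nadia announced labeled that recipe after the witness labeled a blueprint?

In A, the wh-phrase is extracted from inside an adjunct island (introduced by "after"), which blocks movement.
In B, the extraction path crosses only that-complement boundaries, which are transparent.
So B is grammatical.

B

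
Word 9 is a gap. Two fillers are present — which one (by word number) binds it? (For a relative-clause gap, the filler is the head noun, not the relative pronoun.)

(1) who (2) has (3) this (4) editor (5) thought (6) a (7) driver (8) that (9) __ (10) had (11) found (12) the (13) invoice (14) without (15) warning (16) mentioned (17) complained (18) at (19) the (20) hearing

The marked gap is inside the relative clause, the subject of "found".
Its filler is the head noun "driver" (via "that"), at word 7.
(The other dependency links word 1 to a gap after word 16.)

7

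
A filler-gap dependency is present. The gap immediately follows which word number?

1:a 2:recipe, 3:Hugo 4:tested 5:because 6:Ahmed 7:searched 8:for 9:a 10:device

The displaced element is "a recipe" (word 2).
It functions as the direct object of "tested", so the gap sits immediately after word 4 ("tested").
Base order: Hugo tested a recipe because Ahmed searched for a device.

4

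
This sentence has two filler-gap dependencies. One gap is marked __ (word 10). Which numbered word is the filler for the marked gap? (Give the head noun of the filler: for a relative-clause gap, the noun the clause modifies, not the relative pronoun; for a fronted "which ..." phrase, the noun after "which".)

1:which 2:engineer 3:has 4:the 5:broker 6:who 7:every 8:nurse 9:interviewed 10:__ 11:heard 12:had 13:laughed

The marked gap is inside the relative clause, the direct object of "interviewed".
Its filler is the head noun "broker" (via "who"), at word 5.
(The other dependency links word 2 to a gap after word 11.)

5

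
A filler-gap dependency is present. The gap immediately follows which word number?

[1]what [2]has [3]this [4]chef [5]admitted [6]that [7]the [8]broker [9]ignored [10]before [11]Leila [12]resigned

The displaced element is "what" (word 1).
It is linked across 1 clause boundary (that).
It functions as the direct object of "ignored", so the gap sits immediately after word 9 ("ignored").
Base order: This chef has admitted that the broker ignored what before Leila resigned.

9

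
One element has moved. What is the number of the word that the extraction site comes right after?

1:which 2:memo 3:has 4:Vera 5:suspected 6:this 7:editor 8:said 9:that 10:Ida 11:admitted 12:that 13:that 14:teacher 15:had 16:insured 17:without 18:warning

The displaced element is "which memo" (word 2).
It is linked across 3 clause boundaries (Ø → that → that).
It functions as the direct object of "insured", so the gap sits immediately after word 16 ("insured").
Base order: Vera has suspected this editor said that Ida admitted that that teacher had insured which memo without warning.

16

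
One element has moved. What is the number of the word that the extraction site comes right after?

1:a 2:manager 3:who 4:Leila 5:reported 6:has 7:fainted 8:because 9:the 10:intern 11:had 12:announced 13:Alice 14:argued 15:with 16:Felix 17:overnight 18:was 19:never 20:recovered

5

The displaced element is "a manager" (word 2).
It is linked across 1 clause boundary (Ø).
It functions as the subject of "fainted", so the gap sits immediately after word 5 ("reported").
Base order: Leila reported that a manager has fainted because the intern had announced Alice argued with Felix overnight.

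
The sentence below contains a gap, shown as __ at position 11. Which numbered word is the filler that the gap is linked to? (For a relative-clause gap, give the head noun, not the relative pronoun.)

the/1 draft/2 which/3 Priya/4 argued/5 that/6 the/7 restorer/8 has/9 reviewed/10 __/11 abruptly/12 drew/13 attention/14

2

The gap at 11 is the object of "reviewed", inside a relative clause.
The relative pronoun is "which" (word 3); it is bound by the head noun immediately before it.
Its filler is the head noun "draft", at word 2.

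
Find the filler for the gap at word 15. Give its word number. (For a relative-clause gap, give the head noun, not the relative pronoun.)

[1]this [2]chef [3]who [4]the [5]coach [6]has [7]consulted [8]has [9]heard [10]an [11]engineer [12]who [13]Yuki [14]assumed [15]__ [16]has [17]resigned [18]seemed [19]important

11

The gap at 15 is the subject of "resigned", inside a relative clause.
The relative pronoun is "who" (word 12); it is bound by the head noun immediately before it.
Its filler is the head noun "engineer", at word 11.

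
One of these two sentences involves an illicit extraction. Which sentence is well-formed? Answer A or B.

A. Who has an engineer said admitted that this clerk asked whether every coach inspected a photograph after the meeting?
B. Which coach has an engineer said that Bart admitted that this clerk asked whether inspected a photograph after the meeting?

A

In B, the wh-phrase is extracted from inside a wh-island (introduced by "whether"), which blocks movement.
In A, the extraction path crosses only that-complement boundaries, which are transparent.
So A is grammatical.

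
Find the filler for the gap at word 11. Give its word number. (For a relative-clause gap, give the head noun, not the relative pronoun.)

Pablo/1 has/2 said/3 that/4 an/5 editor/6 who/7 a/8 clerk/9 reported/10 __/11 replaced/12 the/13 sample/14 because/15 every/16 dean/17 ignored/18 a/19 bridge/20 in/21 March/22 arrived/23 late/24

The gap at 11 is the subject of "replaced", inside a relative clause.
The relative pronoun is "who" (word 7); it is bound by the head noun immediately before it.
Its filler is the head noun "editor", at word 6.

6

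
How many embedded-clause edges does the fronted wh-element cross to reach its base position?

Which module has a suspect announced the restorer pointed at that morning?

1

"which module" is extracted from the PP object of "pointed".
Boundaries crossed, outermost first: [Ø] — 1 in total.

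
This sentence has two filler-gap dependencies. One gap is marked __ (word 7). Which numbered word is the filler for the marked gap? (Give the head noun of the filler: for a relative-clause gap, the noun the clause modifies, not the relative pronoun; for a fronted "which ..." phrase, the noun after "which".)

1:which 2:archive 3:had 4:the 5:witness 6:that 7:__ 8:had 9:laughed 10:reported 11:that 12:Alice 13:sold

5

The marked gap is inside the relative clause, the subject of "laughed".
Its filler is the head noun "witness" (via "that"), at word 5.
(The other dependency links word 2 to a gap after word 13.)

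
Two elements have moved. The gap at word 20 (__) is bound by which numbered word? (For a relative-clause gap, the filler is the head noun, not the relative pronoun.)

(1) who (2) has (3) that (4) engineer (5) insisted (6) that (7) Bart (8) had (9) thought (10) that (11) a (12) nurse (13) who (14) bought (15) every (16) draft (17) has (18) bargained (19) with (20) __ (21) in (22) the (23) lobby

1

The marked gap is the object of the preposition "with" of "bargained".
Its filler is the fronted wh-phrase "who", at word 1.
(The other dependency links word 12 to a gap after word 13.)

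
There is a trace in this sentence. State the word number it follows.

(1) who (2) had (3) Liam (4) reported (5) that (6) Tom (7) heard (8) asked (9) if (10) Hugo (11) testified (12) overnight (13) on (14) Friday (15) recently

The displaced element is "who" (word 1).
It is linked across 2 clause boundaries (that → Ø).
It functions as the subject of "asked", so the gap sits immediately after word 7 ("heard").
Base order: Liam had reported that Tom heard that who asked if Hugo testified overnight on Friday recently.

7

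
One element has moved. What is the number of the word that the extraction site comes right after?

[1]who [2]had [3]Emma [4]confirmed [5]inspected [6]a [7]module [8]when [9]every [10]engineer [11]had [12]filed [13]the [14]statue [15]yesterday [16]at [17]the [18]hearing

4

The displaced element is "who" (word 1).
It is linked across 1 clause boundary (Ø).
It functions as the subject of "inspected", so the gap sits immediately after word 4 ("confirmed").
Base order: Emma had confirmed that who inspected a module when every engineer had filed the statue yesterday at the hearing.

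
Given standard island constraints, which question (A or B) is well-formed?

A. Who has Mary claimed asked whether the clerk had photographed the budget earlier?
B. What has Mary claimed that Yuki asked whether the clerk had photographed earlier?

A

In B, the wh-phrase is extracted from inside a wh-island (introduced by "whether"), which blocks movement.
In A, the extraction path crosses only that-complement boundaries, which are transparent.
So A is grammatical.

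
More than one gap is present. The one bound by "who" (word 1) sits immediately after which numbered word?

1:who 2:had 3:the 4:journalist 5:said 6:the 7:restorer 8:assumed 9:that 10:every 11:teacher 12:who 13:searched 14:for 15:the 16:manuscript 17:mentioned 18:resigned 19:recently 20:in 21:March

17

The displaced element is "who" (word 1).
It is linked across 3 clause boundaries (Ø → that → Ø).
It functions as the subject of "resigned", so the gap sits immediately after word 17 ("mentioned").
Base order: The journalist had said the restorer assumed that every teacher who searched for the manuscript mentioned that who resigned recently in March.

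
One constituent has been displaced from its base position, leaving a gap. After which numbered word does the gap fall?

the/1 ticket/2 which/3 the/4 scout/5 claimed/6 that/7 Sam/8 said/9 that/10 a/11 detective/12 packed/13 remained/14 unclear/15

The displaced element is "the ticket" (word 2).
It is linked across 2 clause boundaries (that → that).
It functions as the direct object of "packed", so the gap sits immediately after word 13 ("packed").
Base order: The scout claimed that Sam said that a detective packed the ticket.

13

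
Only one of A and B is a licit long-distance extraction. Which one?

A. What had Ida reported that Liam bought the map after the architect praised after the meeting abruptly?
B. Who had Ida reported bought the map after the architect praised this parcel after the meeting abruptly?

In A, the wh-phrase is extracted from inside an adjunct island (introduced by "after"), which blocks movement.
In B, the extraction path crosses only that-complement boundaries, which are transparent.
So B is grammatical.

B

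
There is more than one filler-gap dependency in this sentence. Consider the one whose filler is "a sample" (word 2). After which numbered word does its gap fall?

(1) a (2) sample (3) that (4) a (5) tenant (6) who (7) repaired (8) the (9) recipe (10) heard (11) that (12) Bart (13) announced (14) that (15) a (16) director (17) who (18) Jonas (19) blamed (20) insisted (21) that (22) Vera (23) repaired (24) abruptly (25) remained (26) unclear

The displaced element is "a sample" (word 2).
It is linked across 3 clause boundaries (that → that → that).
It functions as the direct object of "repaired", so the gap sits immediately after word 23 ("repaired").
Base order: A tenant who repaired the recipe heard that Bart announced that a director who Jonas blamed insisted that Vera repaired a sample abruptly.

23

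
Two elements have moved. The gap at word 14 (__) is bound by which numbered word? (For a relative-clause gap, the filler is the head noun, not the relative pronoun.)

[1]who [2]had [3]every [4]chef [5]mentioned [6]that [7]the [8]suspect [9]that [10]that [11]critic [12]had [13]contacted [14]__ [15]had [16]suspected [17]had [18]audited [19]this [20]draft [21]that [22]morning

The marked gap is inside the relative clause, the direct object of "contacted".
Its filler is the head noun "suspect" (via "that"), at word 8.
(The other dependency links word 1 to a gap after word 16.)

8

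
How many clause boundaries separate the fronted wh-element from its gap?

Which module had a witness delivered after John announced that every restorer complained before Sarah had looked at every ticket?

"which module" originates inside the matrix clause — no clause boundary is crossed.

0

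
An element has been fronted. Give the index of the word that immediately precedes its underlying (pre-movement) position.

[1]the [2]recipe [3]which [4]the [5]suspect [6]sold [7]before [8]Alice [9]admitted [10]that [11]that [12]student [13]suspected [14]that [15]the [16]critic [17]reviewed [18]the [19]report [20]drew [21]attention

6

The displaced element is "the recipe" (word 2).
It functions as the direct object of "sold", so the gap sits immediately after word 6 ("sold").
Base order: The suspect sold the recipe before Alice admitted that that student suspected that the critic reviewed the report.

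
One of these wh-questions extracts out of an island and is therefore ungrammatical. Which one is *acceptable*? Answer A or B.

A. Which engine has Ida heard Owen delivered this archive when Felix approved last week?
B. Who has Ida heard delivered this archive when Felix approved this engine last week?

B

In A, the wh-phrase is extracted from inside an adjunct island (introduced by "when"), which blocks movement.
In B, the extraction path crosses only that-complement boundaries, which are transparent.
So B is grammatical.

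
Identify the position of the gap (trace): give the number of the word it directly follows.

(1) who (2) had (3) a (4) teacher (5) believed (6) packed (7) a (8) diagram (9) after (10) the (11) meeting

5

The displaced element is "who" (word 1).
It is linked across 1 clause boundary (Ø).
It functions as the subject of "packed", so the gap sits immediately after word 5 ("believed").
Base order: A teacher had believed that who packed a diagram after the meeting.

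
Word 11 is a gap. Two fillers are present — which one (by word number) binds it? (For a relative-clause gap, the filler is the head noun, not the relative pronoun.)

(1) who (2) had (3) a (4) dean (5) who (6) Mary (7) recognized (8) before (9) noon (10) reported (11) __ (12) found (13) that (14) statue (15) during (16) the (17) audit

The marked gap is the subject of "found".
Its filler is the fronted wh-phrase "who", at word 1.
(The other dependency links word 4 to a gap after word 7.)

1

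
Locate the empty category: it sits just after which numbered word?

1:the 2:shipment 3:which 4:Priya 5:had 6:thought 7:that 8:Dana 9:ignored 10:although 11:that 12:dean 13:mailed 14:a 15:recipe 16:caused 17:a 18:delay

9

The displaced element is "the shipment" (word 2).
It is linked across 1 clause boundary (that).
It functions as the direct object of "ignored", so the gap sits immediately after word 9 ("ignored").
Base order: Priya had thought that Dana ignored the shipment although that dean mailed a recipe.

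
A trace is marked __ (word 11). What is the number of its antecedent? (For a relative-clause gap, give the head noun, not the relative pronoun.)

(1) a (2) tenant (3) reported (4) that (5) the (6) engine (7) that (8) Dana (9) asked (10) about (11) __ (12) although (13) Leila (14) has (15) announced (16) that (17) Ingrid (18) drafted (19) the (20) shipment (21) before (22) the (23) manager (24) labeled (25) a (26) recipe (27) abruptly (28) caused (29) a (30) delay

6

The gap at 11 is the prepositional object of "asked", inside a relative clause.
The relative pronoun is "that" (word 7); it is bound by the head noun immediately before it.
Its filler is the head noun "engine", at word 6.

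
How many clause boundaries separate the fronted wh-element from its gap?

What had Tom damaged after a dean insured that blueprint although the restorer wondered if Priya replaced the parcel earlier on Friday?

"what" originates inside the matrix clause — no clause boundary is crossed.

0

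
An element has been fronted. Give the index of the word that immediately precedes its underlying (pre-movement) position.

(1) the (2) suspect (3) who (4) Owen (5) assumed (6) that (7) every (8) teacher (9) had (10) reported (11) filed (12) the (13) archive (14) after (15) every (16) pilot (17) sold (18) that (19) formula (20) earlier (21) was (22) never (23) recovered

10

The displaced element is "the suspect" (word 2).
It is linked across 2 clause boundaries (that → Ø).
It functions as the subject of "filed", so the gap sits immediately after word 10 ("reported").
Base order: Owen assumed that every teacher had reported that the suspect filed the archive after every pilot sold that formula earlier.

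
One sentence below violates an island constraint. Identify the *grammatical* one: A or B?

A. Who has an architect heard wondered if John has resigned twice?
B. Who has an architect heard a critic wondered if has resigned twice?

In B, the wh-phrase is extracted from inside a wh-island (introduced by "if"), which blocks movement.
In A, the extraction path crosses only that-complement boundaries, which are transparent.
So A is grammatical.

A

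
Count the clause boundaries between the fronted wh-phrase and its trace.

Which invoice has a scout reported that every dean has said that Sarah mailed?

2

"which invoice" is extracted from the object of "mailed".
Boundaries crossed, outermost first: [that], [that] — 2 in total.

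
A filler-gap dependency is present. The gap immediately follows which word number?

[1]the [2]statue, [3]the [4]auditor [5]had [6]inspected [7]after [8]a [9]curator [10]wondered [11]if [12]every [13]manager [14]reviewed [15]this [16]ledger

The displaced element is "the statue" (word 2).
It functions as the direct object of "inspected", so the gap sits immediately after word 6 ("inspected").
Base order: The auditor had inspected the statue after a curator wondered if every manager reviewed this ledger.

6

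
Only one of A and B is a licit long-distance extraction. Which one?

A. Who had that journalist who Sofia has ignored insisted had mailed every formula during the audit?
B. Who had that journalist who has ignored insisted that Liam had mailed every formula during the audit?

In B, the wh-phrase is extracted from inside a complex-NP island (relative clause) (introduced by "who"), which blocks movement.
In A, the extraction path crosses only that-complement boundaries, which are transparent.
So A is grammatical.

A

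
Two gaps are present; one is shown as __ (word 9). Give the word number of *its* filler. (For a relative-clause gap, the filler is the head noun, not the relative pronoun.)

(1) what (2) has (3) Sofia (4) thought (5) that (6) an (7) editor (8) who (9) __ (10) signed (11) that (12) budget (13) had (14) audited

The marked gap is inside the relative clause, the subject of "signed".
Its filler is the head noun "editor" (via "who"), at word 7.
(The other dependency links word 1 to a gap after word 14.)

7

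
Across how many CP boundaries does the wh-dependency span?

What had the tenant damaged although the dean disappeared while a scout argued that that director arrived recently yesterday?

0

"what" originates inside the matrix clause — no clause boundary is crossed.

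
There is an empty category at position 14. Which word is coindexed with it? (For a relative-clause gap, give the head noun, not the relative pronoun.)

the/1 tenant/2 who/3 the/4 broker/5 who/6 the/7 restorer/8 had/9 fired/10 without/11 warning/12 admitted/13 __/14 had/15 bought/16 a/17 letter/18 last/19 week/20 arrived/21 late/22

2

The gap at 14 is the subject of "bought", inside a relative clause.
The relative pronoun is "who" (word 3); it is bound by the head noun immediately before it.
Its filler is the head noun "tenant", at word 2.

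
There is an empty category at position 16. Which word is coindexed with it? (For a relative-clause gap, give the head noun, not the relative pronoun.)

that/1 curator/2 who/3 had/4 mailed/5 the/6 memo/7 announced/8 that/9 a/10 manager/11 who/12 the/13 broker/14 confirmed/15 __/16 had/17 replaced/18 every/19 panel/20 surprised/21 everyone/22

The gap at 16 is the subject of "replaced", inside a relative clause.
The relative pronoun is "who" (word 12); it is bound by the head noun immediately before it.
Its filler is the head noun "manager", at word 11.

11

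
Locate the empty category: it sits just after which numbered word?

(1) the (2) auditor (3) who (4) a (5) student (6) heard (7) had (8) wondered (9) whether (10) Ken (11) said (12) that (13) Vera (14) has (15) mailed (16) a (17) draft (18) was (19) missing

The displaced element is "the auditor" (word 2).
It is linked across 1 clause boundary (Ø).
It functions as the subject of "wondered", so the gap sits immediately after word 6 ("heard").
Base order: A student heard the auditor had wondered whether Ken said that Vera has mailed a draft.

6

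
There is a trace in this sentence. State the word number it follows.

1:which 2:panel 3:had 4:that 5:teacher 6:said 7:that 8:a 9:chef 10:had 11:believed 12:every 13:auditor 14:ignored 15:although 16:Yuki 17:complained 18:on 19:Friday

14

The displaced element is "which panel" (word 2).
It is linked across 2 clause boundaries (that → Ø).
It functions as the direct object of "ignored", so the gap sits immediately after word 14 ("ignored").
Base order: That teacher had said that a chef had believed every auditor ignored which panel although Yuki complained on Friday.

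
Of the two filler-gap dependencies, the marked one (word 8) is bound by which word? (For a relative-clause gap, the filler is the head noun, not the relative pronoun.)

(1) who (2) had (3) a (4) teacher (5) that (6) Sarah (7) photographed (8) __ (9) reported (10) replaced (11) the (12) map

4

The marked gap is inside the relative clause, the direct object of "photographed".
Its filler is the head noun "teacher" (via "that"), at word 4.
(The other dependency links word 1 to a gap after word 9.)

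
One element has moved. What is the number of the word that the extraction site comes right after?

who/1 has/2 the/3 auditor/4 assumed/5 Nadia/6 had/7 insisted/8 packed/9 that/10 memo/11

8

The displaced element is "who" (word 1).
It is linked across 2 clause boundaries (Ø → Ø).
It functions as the subject of "packed", so the gap sits immediately after word 8 ("insisted").
Base order: The auditor has assumed Nadia had insisted who packed that memo.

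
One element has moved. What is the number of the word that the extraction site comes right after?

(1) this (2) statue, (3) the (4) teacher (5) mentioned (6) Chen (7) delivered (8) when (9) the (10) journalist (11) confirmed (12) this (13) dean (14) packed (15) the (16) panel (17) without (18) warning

7

The displaced element is "this statue" (word 2).
It is linked across 1 clause boundary (Ø).
It functions as the direct object of "delivered", so the gap sits immediately after word 7 ("delivered").
Base order: The teacher mentioned Chen delivered this statue when the journalist confirmed this dean packed the panel without warning.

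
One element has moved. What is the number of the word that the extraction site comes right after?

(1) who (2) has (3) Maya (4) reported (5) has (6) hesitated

The displaced element is "who" (word 1).
It is linked across 1 clause boundary (Ø).
It functions as the subject of "hesitated", so the gap sits immediately after word 4 ("reported").
Base order: Maya has reported who has hesitated.

4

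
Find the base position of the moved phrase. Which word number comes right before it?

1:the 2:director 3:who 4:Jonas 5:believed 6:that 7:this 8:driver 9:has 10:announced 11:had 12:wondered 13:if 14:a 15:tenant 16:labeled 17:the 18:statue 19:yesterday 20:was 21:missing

The displaced element is "the director" (word 2).
It is linked across 2 clause boundaries (that → Ø).
It functions as the subject of "wondered", so the gap sits immediately after word 10 ("announced").
Base order: Jonas believed that this driver has announced that the director had wondered if a tenant labeled the statue yesterday.

10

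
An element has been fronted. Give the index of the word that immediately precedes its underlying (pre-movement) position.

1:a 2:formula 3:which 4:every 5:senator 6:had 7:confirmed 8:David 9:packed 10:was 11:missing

9

The displaced element is "a formula" (word 2).
It is linked across 1 clause boundary (Ø).
It functions as the direct object of "packed", so the gap sits immediately after word 9 ("packed").
Base order: Every senator had confirmed David packed a formula.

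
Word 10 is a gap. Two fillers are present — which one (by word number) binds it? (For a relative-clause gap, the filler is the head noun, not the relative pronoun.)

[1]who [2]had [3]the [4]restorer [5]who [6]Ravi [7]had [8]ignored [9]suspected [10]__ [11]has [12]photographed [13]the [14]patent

1

The marked gap is the subject of "photographed".
Its filler is the fronted wh-phrase "who", at word 1.
(The other dependency links word 4 to a gap after word 8.)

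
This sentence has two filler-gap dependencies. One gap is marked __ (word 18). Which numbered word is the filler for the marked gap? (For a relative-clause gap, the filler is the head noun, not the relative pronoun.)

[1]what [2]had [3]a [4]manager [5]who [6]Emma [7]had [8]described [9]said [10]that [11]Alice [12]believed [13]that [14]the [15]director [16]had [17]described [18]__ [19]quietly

1

The marked gap is the direct object of "described".
Its filler is the fronted wh-phrase "what", at word 1.
(The other dependency links word 4 to a gap after word 8.)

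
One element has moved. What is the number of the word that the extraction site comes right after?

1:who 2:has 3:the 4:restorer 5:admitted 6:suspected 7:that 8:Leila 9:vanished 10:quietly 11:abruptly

The displaced element is "who" (word 1).
It is linked across 1 clause boundary (Ø).
It functions as the subject of "suspected", so the gap sits immediately after word 5 ("admitted").
Base order: The restorer has admitted that who suspected that Leila vanished quietly abruptly.

5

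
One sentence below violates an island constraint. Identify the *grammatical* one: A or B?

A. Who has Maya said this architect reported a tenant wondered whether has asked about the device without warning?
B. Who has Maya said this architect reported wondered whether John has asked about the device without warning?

B

In A, the wh-phrase is extracted from inside a wh-island (introduced by "whether"), which blocks movement.
In B, the extraction path crosses only that-complement boundaries, which are transparent.
So B is grammatical.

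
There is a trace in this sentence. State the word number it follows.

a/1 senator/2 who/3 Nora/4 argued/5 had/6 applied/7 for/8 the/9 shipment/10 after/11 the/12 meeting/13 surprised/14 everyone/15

The displaced element is "a senator" (word 2).
It is linked across 1 clause boundary (Ø).
It functions as the subject of "applied", so the gap sits immediately after word 5 ("argued").
Base order: Nora argued that a senator had applied for the shipment after the meeting.

5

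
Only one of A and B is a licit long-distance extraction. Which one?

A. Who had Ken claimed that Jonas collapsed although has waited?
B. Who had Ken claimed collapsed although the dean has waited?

In A, the wh-phrase is extracted from inside an adjunct island (introduced by "although"), which blocks movement.
In B, the extraction path crosses only that-complement boundaries, which are transparent.
So B is grammatical.

B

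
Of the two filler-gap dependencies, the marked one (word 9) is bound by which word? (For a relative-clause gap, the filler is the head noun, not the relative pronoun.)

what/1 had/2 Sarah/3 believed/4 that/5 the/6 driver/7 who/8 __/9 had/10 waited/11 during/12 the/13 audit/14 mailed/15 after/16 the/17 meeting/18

The marked gap is inside the relative clause, the subject of "waited".
Its filler is the head noun "driver" (via "who"), at word 7.
(The other dependency links word 1 to a gap after word 15.)

7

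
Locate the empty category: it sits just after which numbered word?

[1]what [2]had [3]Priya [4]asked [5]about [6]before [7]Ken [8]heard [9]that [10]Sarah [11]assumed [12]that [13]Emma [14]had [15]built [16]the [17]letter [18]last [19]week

5

The displaced element is "what" (word 1).
It functions as the object of the preposition "about" of "asked", so the gap sits immediately after word 5 ("about").
Base order: Priya had asked about what before Ken heard that Sarah assumed that Emma had built the letter last week.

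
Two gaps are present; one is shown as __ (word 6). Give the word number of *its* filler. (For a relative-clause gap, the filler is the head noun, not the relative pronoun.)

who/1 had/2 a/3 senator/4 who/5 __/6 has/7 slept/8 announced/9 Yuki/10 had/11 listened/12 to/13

The marked gap is inside the relative clause, the subject of "slept".
Its filler is the head noun "senator" (via "who"), at word 4.
(The other dependency links word 1 to a gap after word 13.)

4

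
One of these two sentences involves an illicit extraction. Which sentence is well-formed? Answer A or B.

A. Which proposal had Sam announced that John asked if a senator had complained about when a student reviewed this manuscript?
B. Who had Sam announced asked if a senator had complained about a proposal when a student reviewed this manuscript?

B

In A, the wh-phrase is extracted from inside a wh-island (introduced by "if"), which blocks movement.
In B, the extraction path crosses only that-complement boundaries, which are transparent.
So B is grammatical.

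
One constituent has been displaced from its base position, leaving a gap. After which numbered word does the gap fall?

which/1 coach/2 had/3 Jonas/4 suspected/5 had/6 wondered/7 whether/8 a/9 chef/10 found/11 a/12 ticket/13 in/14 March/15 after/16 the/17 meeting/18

5

The displaced element is "which coach" (word 2).
It is linked across 1 clause boundary (Ø).
It functions as the subject of "wondered", so the gap sits immediately after word 5 ("suspected").
Base order: Jonas had suspected that which coach had wondered whether a chef found a ticket in March after the meeting.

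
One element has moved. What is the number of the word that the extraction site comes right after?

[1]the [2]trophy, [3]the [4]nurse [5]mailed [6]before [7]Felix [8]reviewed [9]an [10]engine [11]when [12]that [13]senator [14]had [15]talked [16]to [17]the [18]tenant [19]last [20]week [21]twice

The displaced element is "the trophy" (word 2).
It functions as the direct object of "mailed", so the gap sits immediately after word 5 ("mailed").
Base order: The nurse mailed the trophy before Felix reviewed an engine when that senator had talked to the tenant last week twice.

5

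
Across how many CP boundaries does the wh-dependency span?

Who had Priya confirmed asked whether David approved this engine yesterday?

"who" is extracted from the subject of "asked".
Boundaries crossed, outermost first: [Ø] — 1 in total.

1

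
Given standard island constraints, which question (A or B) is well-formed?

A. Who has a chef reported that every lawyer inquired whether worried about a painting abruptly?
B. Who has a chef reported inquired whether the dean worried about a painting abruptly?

In A, the wh-phrase is extracted from inside a wh-island (introduced by "whether"), which blocks movement.
In B, the extraction path crosses only that-complement boundaries, which are transparent.
So B is grammatical.

B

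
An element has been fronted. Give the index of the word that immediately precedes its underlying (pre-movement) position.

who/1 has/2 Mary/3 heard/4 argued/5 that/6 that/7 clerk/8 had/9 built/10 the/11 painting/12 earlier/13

4

The displaced element is "who" (word 1).
It is linked across 1 clause boundary (Ø).
It functions as the subject of "argued", so the gap sits immediately after word 4 ("heard").
Base order: Mary has heard that who argued that that clerk had built the painting earlier.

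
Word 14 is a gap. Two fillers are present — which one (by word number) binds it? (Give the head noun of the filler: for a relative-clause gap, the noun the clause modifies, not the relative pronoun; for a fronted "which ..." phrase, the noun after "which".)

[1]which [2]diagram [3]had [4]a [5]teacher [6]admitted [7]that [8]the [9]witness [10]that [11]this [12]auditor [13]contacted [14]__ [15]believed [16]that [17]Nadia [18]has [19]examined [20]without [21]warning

9

The marked gap is inside the relative clause, the direct object of "contacted".
Its filler is the head noun "witness" (via "that"), at word 9.
(The other dependency links word 2 to a gap after word 19.)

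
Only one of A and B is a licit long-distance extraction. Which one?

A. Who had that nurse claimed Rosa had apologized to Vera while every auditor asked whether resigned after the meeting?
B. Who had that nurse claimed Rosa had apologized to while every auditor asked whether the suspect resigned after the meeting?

In A, the wh-phrase is extracted from inside an adjunct island (introduced by "while"), which blocks movement.
In B, the extraction path crosses only that-complement boundaries, which are transparent.
So B is grammatical.

B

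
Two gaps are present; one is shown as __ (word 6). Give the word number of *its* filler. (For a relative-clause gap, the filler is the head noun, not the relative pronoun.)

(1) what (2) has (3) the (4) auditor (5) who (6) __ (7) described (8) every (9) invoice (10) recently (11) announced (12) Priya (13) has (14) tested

The marked gap is inside the relative clause, the subject of "described".
Its filler is the head noun "auditor" (via "who"), at word 4.
(The other dependency links word 1 to a gap after word 14.)

4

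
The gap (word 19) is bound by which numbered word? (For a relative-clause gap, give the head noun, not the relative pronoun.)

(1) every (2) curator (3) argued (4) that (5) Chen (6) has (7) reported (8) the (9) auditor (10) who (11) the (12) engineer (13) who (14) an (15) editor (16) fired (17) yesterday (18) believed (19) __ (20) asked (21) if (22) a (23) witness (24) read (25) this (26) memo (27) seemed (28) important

9

The gap at 19 is the subject of "asked", inside a relative clause.
The relative pronoun is "who" (word 10); it is bound by the head noun immediately before it.
Its filler is the head noun "auditor", at word 9.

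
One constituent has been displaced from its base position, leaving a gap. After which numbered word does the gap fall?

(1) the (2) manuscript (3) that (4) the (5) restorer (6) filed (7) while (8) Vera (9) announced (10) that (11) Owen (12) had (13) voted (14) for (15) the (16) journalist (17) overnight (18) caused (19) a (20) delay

6

The displaced element is "the manuscript" (word 2).
It functions as the direct object of "filed", so the gap sits immediately after word 6 ("filed").
Base order: The restorer filed the manuscript while Vera announced that Owen had voted for the journalist overnight.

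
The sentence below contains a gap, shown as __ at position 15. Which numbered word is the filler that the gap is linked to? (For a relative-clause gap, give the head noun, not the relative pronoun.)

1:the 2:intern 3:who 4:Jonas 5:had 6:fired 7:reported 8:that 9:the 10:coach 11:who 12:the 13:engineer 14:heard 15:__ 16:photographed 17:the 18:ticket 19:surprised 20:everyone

10

The gap at 15 is the subject of "photographed", inside a relative clause.
The relative pronoun is "who" (word 11); it is bound by the head noun immediately before it.
Its filler is the head noun "coach", at word 10.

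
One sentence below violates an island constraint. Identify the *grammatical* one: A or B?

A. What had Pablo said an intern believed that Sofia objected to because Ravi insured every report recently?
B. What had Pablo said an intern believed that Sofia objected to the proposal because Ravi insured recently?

In B, the wh-phrase is extracted from inside an adjunct island (introduced by "because"), which blocks movement.
In A, the extraction path crosses only that-complement boundaries, which are transparent.
So A is grammatical.

A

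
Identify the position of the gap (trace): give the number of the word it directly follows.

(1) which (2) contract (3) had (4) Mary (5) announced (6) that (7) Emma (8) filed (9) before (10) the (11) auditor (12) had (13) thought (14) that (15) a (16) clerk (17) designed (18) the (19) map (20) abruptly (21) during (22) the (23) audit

8

The displaced element is "which contract" (word 2).
It is linked across 1 clause boundary (that).
It functions as the direct object of "filed", so the gap sits immediately after word 8 ("filed").
Base order: Mary had announced that Emma filed which contract before the auditor had thought that a clerk designed the map abruptly during the audit.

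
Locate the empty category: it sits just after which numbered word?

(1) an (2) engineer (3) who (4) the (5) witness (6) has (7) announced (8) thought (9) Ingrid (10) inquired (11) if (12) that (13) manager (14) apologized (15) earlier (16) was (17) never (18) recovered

7

The displaced element is "an engineer" (word 2).
It is linked across 1 clause boundary (Ø).
It functions as the subject of "thought", so the gap sits immediately after word 7 ("announced").
Base order: The witness has announced that an engineer thought Ingrid inquired if that manager apologized earlier.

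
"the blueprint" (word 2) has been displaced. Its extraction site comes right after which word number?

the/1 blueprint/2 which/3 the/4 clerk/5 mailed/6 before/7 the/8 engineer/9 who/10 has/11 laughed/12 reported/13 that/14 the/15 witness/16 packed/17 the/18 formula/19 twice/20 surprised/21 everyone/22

6

The displaced element is "the blueprint" (word 2).
It functions as the direct object of "mailed", so the gap sits immediately after word 6 ("mailed").
Base order: The clerk mailed the blueprint before the engineer who has laughed reported that the witness packed the formula twice.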